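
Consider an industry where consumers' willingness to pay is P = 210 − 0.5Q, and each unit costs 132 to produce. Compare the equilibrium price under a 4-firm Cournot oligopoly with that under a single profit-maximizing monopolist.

Cournot: P = 147.6; Monopoly: P = 171

In a 4-firm Cournot equilibrium, symmetry and the first-order condition give q = (210 − 132)/(2.5) = 31.2. So Q = 124.8 and P = 147.6.
Monopoly sets MR = MC: 210 − Q = 132 ⇒ Q = 78, P = 210 − 0.5·78 = 171.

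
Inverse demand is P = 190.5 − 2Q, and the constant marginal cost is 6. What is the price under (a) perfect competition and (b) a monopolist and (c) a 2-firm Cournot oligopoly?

Competition: P = 6; Monopoly: P = 98.25; Cournot: P = 67.5

Competitive firms price at marginal cost: P = 6, giving Q = 92.25.
Monopoly sets MR = MC: 190.5 − 4Q = 6 ⇒ Q = 46.125, P = 190.5 − 2·46.125 = 98.25.
In a 2-firm Cournot equilibrium, symmetry and the first-order condition give q = (190.5 − 6)/(6) = 30.75. So Q = 61.5 and P = 67.5.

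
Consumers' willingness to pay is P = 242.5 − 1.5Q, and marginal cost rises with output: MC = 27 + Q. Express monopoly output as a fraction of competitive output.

The monopolist equates marginal revenue to marginal cost: 242.5 − 3Q = 27 + Q, so Q = 53.875. From demand, P = 2587/16.
Under competition P = MC: 242.5 − 1.5Q = 27 + Q ⇒ Q = 86.2, P = 113.2.
Ratio Q_m/Q_c = 53.875/86.2 = 0.625.

Q_m/Q_c = 0.625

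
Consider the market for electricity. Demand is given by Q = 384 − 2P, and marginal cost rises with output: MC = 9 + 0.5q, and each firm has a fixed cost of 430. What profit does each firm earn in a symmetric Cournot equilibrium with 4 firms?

π_i = 2360.75

Inverting demand: P = 192 − 0.5Q.
Cournot with 4 identical firms: the symmetric best-response condition is 192 − 2.5q = 9 + 0.5q. Each firm produces q = 61, total output Q = 244, price P = 70.
Each firm's profit = 70·61 − (9·61 + ½·0.5·61²) − 430 = 2360.75.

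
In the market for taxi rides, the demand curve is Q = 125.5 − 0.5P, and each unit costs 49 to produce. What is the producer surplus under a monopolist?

PS = 5100.5

Inverting demand: P = 251 − 2Q.
Monopoly sets MR = MC: 251 − 4Q = 49 ⇒ Q = 50.5, P = 251 − 2·50.5 = 150.
PS = (150 − 49)·50.5 = 5100.5.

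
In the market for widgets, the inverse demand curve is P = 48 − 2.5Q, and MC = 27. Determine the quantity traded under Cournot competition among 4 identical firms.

Cournot with 4 identical firms: the symmetric best-response condition is 48 − 12.5q = 27. Each firm produces q = 1.68, total output Q = 6.72, price P = 31.2.

Q = 6.72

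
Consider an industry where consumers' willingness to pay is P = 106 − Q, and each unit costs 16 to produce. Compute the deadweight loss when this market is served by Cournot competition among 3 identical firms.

DWL = 253.125

Competitive firms price at marginal cost: P = 16, giving Q = 90.
Cournot with 3 identical firms: the symmetric best-response condition is 106 − 4q = 16. Each firm produces q = 22.5, total output Q = 67.5, price P = 38.5.
DWL is the triangle between Q = 67.5 and Q = 90: ½·(90 − 67.5)·(38.5 − 16) = 253.125.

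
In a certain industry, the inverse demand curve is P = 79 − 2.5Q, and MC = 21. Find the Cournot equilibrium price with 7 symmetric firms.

With 7 symmetric Cournot firms, each firm's FOC gives 79 − 20q = 21, so q = 2.9, Q = 7·2.9 = 20.3, and P = 28.25.

P = 28.25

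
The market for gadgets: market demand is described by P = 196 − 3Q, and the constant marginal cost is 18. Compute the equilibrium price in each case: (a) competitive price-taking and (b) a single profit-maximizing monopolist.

Perfect competition: P = MC = 18, so 196 − 3Q = 18 and Q = 178/3.
A monopolist chooses Q where MR = MC. MR = 196 − 6Q; setting this equal to 18 gives Q = 89/3 and P = 107.

Competition: P = 18; Monopoly: P = 107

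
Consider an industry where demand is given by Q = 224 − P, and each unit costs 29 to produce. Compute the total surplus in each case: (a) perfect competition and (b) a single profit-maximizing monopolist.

Competition: TS = 19012.5; Monopoly: TS = 14259.375

Inverting demand: P = 224 − Q.
Competitive firms price at marginal cost: P = 29, giving Q = 195.
CS = ½·(224 − 29)·195 = 19012.5; PS = (29 − 29)·195 = 0; TS = 19012.5.
Monopoly sets MR = MC: 224 − 2Q = 29 ⇒ Q = 97.5, P = 224 − 97.5 = 126.5.
CS = ½·(224 − 126.5)·97.5 = 4753.125; PS = (126.5 − 29)·97.5 = 9506.25; TS = 14259.375.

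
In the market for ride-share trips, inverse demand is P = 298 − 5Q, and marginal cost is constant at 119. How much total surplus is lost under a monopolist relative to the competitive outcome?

Perfect competition: P = MC = 119, so 298 − 5Q = 119 and Q = 35.8.
The monopolist equates marginal revenue to marginal cost: 298 − 10Q = 119, so Q = 17.9. From demand, P = 208.5.
DWL is the triangle between Q = 17.9 and Q = 35.8: ½·(35.8 − 17.9)·(208.5 − 119) = 801.025.

DWL = 801.025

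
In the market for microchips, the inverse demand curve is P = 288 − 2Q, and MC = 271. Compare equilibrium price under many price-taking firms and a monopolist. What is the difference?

Perfect competition: P = MC = 271, so 288 − 2Q = 271 and Q = 8.5.
A monopolist chooses Q where MR = MC. MR = 288 − 4Q; setting this equal to 271 gives Q = 4.25 and P = 279.5.
Change in equilibrium price: 279.5 − 271 = 8.5.

Equilibrium price rises by 8.5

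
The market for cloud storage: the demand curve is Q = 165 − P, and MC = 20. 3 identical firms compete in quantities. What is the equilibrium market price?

P = 56.25

Inverting demand: P = 165 − Q.
Cournot with 3 identical firms: the symmetric best-response condition is 165 − 4q = 20. Each firm produces q = 36.25, total output Q = 108.75, price P = 56.25.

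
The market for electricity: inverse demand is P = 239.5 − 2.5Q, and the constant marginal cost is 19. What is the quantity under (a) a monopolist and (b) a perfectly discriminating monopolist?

Monopoly: Q = 44.1; Perfect PD: Q = 88.2

The monopolist equates marginal revenue to marginal cost: 239.5 − 5Q = 19, so Q = 44.1. From demand, P = 129.25.
A perfectly discriminating monopolist sells every unit with P(Q) ≥ MC(Q), so output equals the competitive quantity Q = 88.2. Each buyer pays their reservation price, so CS = 0 and the firm captures all surplus.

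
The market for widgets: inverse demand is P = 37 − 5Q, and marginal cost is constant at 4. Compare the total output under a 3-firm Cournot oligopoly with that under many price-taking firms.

With 3 symmetric Cournot firms, each firm's FOC gives 37 − 20q = 4, so q = 1.65, Q = 3·1.65 = 4.95, and P = 12.25.
Perfect competition: P = MC = 4, so 37 − 5Q = 4 and Q = 6.6.

Cournot: Q = 4.95; Competition: Q = 6.6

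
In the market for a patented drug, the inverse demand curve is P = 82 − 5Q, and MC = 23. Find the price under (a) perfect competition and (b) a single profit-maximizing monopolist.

Competitive firms price at marginal cost: P = 23, giving Q = 11.8.
A monopolist chooses Q where MR = MC. MR = 82 − 10Q; setting this equal to 23 gives Q = 5.9 and P = 52.5.

Competition: P = 23; Monopoly: P = 52.5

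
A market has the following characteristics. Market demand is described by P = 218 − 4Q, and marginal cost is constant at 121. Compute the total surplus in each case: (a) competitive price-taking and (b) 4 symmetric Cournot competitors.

Competition: TS = 1176.125; Cournot: TS = 1129.08

Under competition P = MC = 121, so Q = (218 − 121)/4 = 24.25.
CS = ½·(218 − 121)·24.25 = 1176.125; PS = (121 − 121)·24.25 = 0; TS = 1176.125.
Cournot with 4 identical firms: the symmetric best-response condition is 218 − 20q = 121. Each firm produces q = 4.85, total output Q = 19.4, price P = 140.4.
CS = ½·(218 − 140.4)·19.4 = 752.72; PS = (140.4 − 121)·19.4 = 376.36; TS = 1129.08.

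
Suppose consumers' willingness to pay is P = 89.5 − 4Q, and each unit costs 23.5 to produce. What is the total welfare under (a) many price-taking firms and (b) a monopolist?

Competition: TS = 544.5; Monopoly: TS = 408.375

Competitive firms price at marginal cost: P = 23.5, giving Q = 16.5.
CS = ½·(89.5 − 23.5)·16.5 = 544.5; PS = (23.5 − 23.5)·16.5 = 0; TS = 544.5.
Monopoly sets MR = MC: 89.5 − 8Q = 23.5 ⇒ Q = 8.25, P = 89.5 − 4·8.25 = 56.5.
CS = ½·(89.5 − 56.5)·8.25 = 136.125; PS = (56.5 − 23.5)·8.25 = 272.25; TS = 408.375.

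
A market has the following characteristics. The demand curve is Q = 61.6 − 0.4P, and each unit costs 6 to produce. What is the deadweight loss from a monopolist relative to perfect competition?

DWL = 1095.2

Inverting demand: P = 154 − 2.5Q.
Under competition P = MC = 6, so Q = (154 − 6)/2.5 = 59.2.
A monopolist chooses Q where MR = MC. MR = 154 − 5Q; setting this equal to 6 gives Q = 29.6 and P = 80.
DWL is the triangle between Q = 29.6 and Q = 59.2: ½·(59.2 − 29.6)·(80 − 6) = 1095.2.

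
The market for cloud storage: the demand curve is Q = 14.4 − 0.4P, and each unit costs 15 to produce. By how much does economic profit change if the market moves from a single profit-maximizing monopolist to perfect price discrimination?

π rises by 44.1

Inverting demand: P = 36 − 2.5Q.
Monopoly sets MR = MC: 36 − 5Q = 15 ⇒ Q = 4.2, P = 36 − 2.5·4.2 = 25.5.
Profit = (25.5 − 15)·4.2 = 44.1.
Under first-degree price discrimination the firm charges each unit its demand price and produces up to where P = MC, i.e. Q = 8.4. Consumer surplus is zero; producer surplus equals total surplus.
PS equals the full surplus area, 88.2. Profit = 88.2 = 88.2.
Change in economic profit: 88.2 − 44.1 = 44.1.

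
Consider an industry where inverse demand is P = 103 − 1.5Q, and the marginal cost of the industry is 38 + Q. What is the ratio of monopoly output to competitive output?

Q_m/Q_c = 0.625

A monopolist chooses Q where MR = MC. MR = 103 − 3Q; setting this equal to 38 + Q gives Q = 16.25 and P = 78.625.
Competitive equilibrium sets price equal to marginal cost: 103 − 1.5Q = 38 + Q, so Q = 26 and P = 64.
Ratio Q_m/Q_c = 16.25/26 = 0.625.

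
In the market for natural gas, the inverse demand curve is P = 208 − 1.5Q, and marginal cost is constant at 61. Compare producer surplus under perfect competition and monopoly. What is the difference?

Producer surplus rises by 3601.5

Perfect competition: P = MC = 61, so 208 − 1.5Q = 61 and Q = 98.
PS = (61 − 61)·98 = 0.
A monopolist chooses Q where MR = MC. MR = 208 − 3Q; setting this equal to 61 gives Q = 49 and P = 134.5.
PS = (134.5 − 61)·49 = 3601.5.
Change in producer surplus: 3601.5 − 0 = 3601.5.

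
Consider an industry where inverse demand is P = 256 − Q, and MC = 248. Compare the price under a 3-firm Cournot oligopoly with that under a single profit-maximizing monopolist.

Cournot: P = 250; Monopoly: P = 252

With 3 symmetric Cournot firms, each firm's FOC gives 256 − 4q = 248, so q = 2, Q = 3·2 = 6, and P = 250.
Monopoly sets MR = MC: 256 − 2Q = 248 ⇒ Q = 4, P = 256 − 4 = 252.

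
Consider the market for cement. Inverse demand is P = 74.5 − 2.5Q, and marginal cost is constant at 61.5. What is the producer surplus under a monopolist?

PS = 16.9

A monopolist chooses Q where MR = MC. MR = 74.5 − 5Q; setting this equal to 61.5 gives Q = 2.6 and P = 68.
PS = (68 − 61.5)·2.6 = 16.9.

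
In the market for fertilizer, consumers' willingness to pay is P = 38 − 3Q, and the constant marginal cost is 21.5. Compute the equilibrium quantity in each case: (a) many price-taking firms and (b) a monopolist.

Competitive firms price at marginal cost: P = 21.5, giving Q = 5.5.
Monopoly sets MR = MC: 38 − 6Q = 21.5 ⇒ Q = 2.75, P = 38 − 3·2.75 = 29.75.

Competition: Q = 5.5; Monopoly: Q = 2.75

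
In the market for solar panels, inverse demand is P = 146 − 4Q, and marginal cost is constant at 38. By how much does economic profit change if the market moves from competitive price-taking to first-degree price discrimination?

Perfect competition: P = MC = 38, so 146 − 4Q = 38 and Q = 27.
Profit = (38 − 38)·27 = 0.
A perfectly discriminating monopolist sells every unit with P(Q) ≥ MC(Q), so output equals the competitive quantity Q = 27. Each buyer pays their reservation price, so CS = 0 and the firm captures all surplus.
PS equals the full surplus area, 1458. Profit = 1458 = 1458.
Change in economic profit: 1458 − 0 = 1458.

Economic profit rises by 1458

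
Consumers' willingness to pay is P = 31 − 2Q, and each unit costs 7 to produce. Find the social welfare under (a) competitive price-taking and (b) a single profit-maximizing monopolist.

Perfect competition: P = MC = 7, so 31 − 2Q = 7 and Q = 12.
CS = ½·(31 − 7)·12 = 144; PS = (7 − 7)·12 = 0; TS = 144.
The monopolist equates marginal revenue to marginal cost: 31 − 4Q = 7, so Q = 6. From demand, P = 19.
CS = ½·(31 − 19)·6 = 36; PS = (19 − 7)·6 = 72; TS = 108.

Competition: TS = 144; Monopoly: TS = 108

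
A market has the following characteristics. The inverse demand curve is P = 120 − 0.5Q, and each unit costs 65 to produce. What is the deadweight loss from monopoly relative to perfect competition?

Competitive firms price at marginal cost: P = 65, giving Q = 110.
A monopolist chooses Q where MR = MC. MR = 120 − Q; setting this equal to 65 gives Q = 55 and P = 92.5.
DWL is the triangle between Q = 55 and Q = 110: ½·(110 − 55)·(92.5 − 65) = 756.25.

DWL = 756.25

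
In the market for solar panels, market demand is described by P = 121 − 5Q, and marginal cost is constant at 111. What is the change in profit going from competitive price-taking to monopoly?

π rises by 5

Competitive firms price at marginal cost: P = 111, giving Q = 2.
Profit = (111 − 111)·2 = 0.
Monopoly sets MR = MC: 121 − 10Q = 111 ⇒ Q = 1, P = 121 − 5·1 = 116.
Profit = (116 − 111)·1 = 5.
Change in profit: 5 − 0 = 5.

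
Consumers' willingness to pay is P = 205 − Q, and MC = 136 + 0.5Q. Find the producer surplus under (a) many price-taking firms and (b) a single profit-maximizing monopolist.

Competition: PS = 529; Monopoly: PS = 952.2

Competitive equilibrium sets price equal to marginal cost: 205 − Q = 136 + 0.5Q, so Q = 46 and P = 159.
PS = P·Q − VC(Q) = 159·46 − (136·46 + ½·0.5·46²) = 529.
Monopoly sets MR = MC: 205 − 2Q = 136 + 0.5Q ⇒ Q = 27.6, P = 205 − 27.6 = 177.4.
PS = P·Q − VC(Q) = 177.4·27.6 − (136·27.6 + ½·0.5·27.6²) = 952.2.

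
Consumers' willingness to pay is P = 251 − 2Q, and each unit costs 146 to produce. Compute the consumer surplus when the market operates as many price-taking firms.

Under competition P = MC = 146, so Q = (251 − 146)/2 = 52.5.
CS = ½·(251 − 146)·52.5 = 2756.25.

CS = 2756.25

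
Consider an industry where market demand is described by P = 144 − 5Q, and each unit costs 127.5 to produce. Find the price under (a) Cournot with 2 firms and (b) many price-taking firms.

With 2 symmetric Cournot firms, each firm's FOC gives 144 − 15q = 127.5, so q = 1.1, Q = 2·1.1 = 2.2, and P = 133.
Under competition P = MC = 127.5, so Q = (144 − 127.5)/5 = 3.3.

Cournot: P = 133; Competition: P = 127.5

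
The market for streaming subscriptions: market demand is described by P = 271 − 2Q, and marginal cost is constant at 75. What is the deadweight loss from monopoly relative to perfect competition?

DWL = 2401

Competitive firms price at marginal cost: P = 75, giving Q = 98.
Monopoly sets MR = MC: 271 − 4Q = 75 ⇒ Q = 49, P = 271 − 2·49 = 173.
DWL is the triangle between Q = 49 and Q = 98: ½·(98 − 49)·(173 − 75) = 2401.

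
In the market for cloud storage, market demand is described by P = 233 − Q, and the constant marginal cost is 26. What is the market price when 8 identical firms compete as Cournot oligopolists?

P = 49

With 8 symmetric Cournot firms, each firm's FOC gives 233 − 9q = 26, so q = 23, Q = 8·23 = 184, and P = 49.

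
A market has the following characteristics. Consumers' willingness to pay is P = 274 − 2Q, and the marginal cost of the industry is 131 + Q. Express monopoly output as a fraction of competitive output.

Q_m/Q_c = 0.6

The monopolist equates marginal revenue to marginal cost: 274 − 4Q = 131 + Q, so Q = 28.6. From demand, P = 216.8.
Under competition P = MC: 274 − 2Q = 131 + Q ⇒ Q = 143/3, P = 536/3.
Ratio Q_m/Q_c = 28.6/(143/3) = 0.6.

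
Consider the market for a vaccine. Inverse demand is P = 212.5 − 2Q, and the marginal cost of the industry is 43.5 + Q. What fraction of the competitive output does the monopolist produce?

Q_m/Q_c = 0.6

A monopolist chooses Q where MR = MC. MR = 212.5 − 4Q; setting this equal to 43.5 + Q gives Q = 33.8 and P = 144.9.
Under competition P = MC: 212.5 − 2Q = 43.5 + Q ⇒ Q = 169/3, P = 599/6.
Ratio Q_m/Q_c = 33.8/(169/3) = 0.6.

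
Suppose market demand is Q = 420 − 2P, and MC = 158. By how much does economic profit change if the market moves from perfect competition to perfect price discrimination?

π rises by 2704

Inverting demand: P = 210 − 0.5Q.
Under competition P = MC = 158, so Q = (210 − 158)/0.5 = 104.
Profit = (158 − 158)·104 = 0.
With perfect price discrimination, output is the efficient level Q = 104 (where demand meets MC), but every buyer pays their willingness to pay: CS = 0 and PS = total surplus.
PS equals the full surplus area, 2704. Profit = 2704 = 2704.
Change in economic profit: 2704 − 0 = 2704.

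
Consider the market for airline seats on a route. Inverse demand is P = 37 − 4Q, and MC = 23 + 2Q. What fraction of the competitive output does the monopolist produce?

Q_m/Q_c = 0.6

A monopolist chooses Q where MR = MC. MR = 37 − 8Q; setting this equal to 23 + 2Q gives Q = 1.4 and P = 31.4.
Under competition P = MC: 37 − 4Q = 23 + 2Q ⇒ Q = 7/3, P = 83/3.
Ratio Q_m/Q_c = 1.4/(7/3) = 0.6.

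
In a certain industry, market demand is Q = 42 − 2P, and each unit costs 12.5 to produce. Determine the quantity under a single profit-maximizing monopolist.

Q = 8.5

Inverting demand: P = 21 − 0.5Q.
A monopolist chooses Q where MR = MC. MR = 21 − Q; setting this equal to 12.5 gives Q = 8.5 and P = 16.75.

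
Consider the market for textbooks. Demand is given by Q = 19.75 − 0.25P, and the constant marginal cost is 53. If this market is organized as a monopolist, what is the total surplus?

TS = 63.375

Inverting demand: P = 79 − 4Q.
The monopolist equates marginal revenue to marginal cost: 79 − 8Q = 53, so Q = 3.25. From demand, P = 66.
CS = ½·(79 − 66)·3.25 = 21.125; PS = (66 − 53)·3.25 = 42.25; TS = 63.375.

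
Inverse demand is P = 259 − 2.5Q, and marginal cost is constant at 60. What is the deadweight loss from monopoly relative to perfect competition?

Under competition P = MC = 60, so Q = (259 − 60)/2.5 = 79.6.
The monopolist equates marginal revenue to marginal cost: 259 − 5Q = 60, so Q = 39.8. From demand, P = 159.5.
DWL is the triangle between Q = 39.8 and Q = 79.6: ½·(79.6 − 39.8)·(159.5 − 60) = 1980.05.

DWL = 1980.05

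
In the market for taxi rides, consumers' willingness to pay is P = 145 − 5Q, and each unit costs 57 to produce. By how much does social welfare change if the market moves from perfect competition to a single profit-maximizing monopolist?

TS falls by 193.6

Under competition P = MC = 57, so Q = (145 − 57)/5 = 17.6.
CS = ½·(145 − 57)·17.6 = 774.4; PS = (57 − 57)·17.6 = 0; TS = 774.4.
A monopolist chooses Q where MR = MC. MR = 145 − 10Q; setting this equal to 57 gives Q = 8.8 and P = 101.
CS = ½·(145 − 101)·8.8 = 193.6; PS = (101 − 57)·8.8 = 387.2; TS = 580.8.
Change in social welfare: 580.8 − 774.4 = −193.6.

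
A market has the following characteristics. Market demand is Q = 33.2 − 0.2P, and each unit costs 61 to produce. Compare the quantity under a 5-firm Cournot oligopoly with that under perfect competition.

Inverting demand: P = 166 − 5Q.
In a 5-firm Cournot equilibrium, symmetry and the first-order condition give q = (166 − 61)/(30) = 3.5. So Q = 17.5 and P = 78.5.
Competitive firms price at marginal cost: P = 61, giving Q = 21.

Cournot: Q = 17.5; Competition: Q = 21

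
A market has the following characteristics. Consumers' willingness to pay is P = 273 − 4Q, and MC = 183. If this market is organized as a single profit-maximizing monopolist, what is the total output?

Q = 11.25

Monopoly sets MR = MC: 273 − 8Q = 183 ⇒ Q = 11.25, P = 273 − 4·11.25 = 228.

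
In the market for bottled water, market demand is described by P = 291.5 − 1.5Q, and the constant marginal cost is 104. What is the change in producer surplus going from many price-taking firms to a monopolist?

Under competition P = MC = 104, so Q = (291.5 − 104)/1.5 = 125.
PS = (104 − 104)·125 = 0.
A monopolist chooses Q where MR = MC. MR = 291.5 − 3Q; setting this equal to 104 gives Q = 62.5 and P = 197.75.
PS = (197.75 − 104)·62.5 = 5859.375.
Change in producer surplus: 5859.375 − 0 = 5859.375.

Producer surplus rises by 5859.375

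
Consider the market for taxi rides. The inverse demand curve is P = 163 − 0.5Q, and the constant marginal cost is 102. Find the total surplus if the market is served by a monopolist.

TS = 2790.75

The monopolist equates marginal revenue to marginal cost: 163 − Q = 102, so Q = 61. From demand, P = 132.5.
CS = ½·(163 − 132.5)·61 = 930.25; PS = (132.5 − 102)·61 = 1860.5; TS = 2790.75.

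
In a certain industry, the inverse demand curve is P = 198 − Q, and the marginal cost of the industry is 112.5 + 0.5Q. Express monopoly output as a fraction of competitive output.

Q_m/Q_c = 0.6

The monopolist equates marginal revenue to marginal cost: 198 − 2Q = 112.5 + 0.5Q, so Q = 34.2. From demand, P = 163.8.
Under competition P = MC: 198 − Q = 112.5 + 0.5Q ⇒ Q = 57, P = 141.
Ratio Q_m/Q_c = 34.2/57 = 0.6.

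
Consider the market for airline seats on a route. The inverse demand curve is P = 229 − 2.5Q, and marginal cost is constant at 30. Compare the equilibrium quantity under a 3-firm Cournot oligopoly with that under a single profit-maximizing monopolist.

Cournot: Q = 59.7; Monopoly: Q = 39.8

Cournot with 3 identical firms: the symmetric best-response condition is 229 − 10q = 30. Each firm produces q = 19.9, total output Q = 59.7, price P = 79.75.
The monopolist equates marginal revenue to marginal cost: 229 − 5Q = 30, so Q = 39.8. From demand, P = 129.5.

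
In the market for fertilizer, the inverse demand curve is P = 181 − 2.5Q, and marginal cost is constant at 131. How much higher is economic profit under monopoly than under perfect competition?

Economic profit rises by 250

Under competition P = MC = 131, so Q = (181 − 131)/2.5 = 20.
Profit = (131 − 131)·20 = 0.
A monopolist chooses Q where MR = MC. MR = 181 − 5Q; setting this equal to 131 gives Q = 10 and P = 156.
Profit = (156 − 131)·10 = 250.
Change in economic profit: 250 − 0 = 250.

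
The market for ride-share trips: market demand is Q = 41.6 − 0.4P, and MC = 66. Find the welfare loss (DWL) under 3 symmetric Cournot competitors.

Inverting demand: P = 104 − 2.5Q.
Perfect competition: P = MC = 66, so 104 − 2.5Q = 66 and Q = 15.2.
With 3 symmetric Cournot firms, each firm's FOC gives 104 − 10q = 66, so q = 3.8, Q = 3·3.8 = 11.4, and P = 75.5.
DWL is the triangle between Q = 11.4 and Q = 15.2: ½·(15.2 − 11.4)·(75.5 − 66) = 18.05.

DWL = 18.05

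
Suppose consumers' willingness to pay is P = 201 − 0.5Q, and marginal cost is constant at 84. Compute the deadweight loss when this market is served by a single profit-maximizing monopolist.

DWL = 3422.25

Under competition P = MC = 84, so Q = (201 − 84)/0.5 = 234.
The monopolist equates marginal revenue to marginal cost: 201 − Q = 84, so Q = 117. From demand, P = 142.5.
DWL is the triangle between Q = 117 and Q = 234: ½·(234 − 117)·(142.5 − 84) = 3422.25.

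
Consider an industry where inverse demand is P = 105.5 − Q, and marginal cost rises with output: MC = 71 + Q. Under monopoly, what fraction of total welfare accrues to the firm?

PS/TS = 0.75

Monopoly sets MR = MC: 105.5 − 2Q = 71 + Q ⇒ Q = 11.5, P = 105.5 − 11.5 = 94.
CS = ½·(105.5 − 94)·11.5 = 66.125.
PS = P·Q − VC(Q) = 94·11.5 − (71·11.5 + ½·1·11.5²) = 198.375.
Share captured = PS/TS = 198.375/264.5 = 0.75.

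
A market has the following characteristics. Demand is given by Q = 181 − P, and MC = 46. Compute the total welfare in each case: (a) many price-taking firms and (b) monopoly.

Inverting demand: P = 181 − Q.
Perfect competition: P = MC = 46, so 181 − Q = 46 and Q = 135.
CS = ½·(181 − 46)·135 = 9112.5; PS = (46 − 46)·135 = 0; TS = 9112.5.
A monopolist chooses Q where MR = MC. MR = 181 − 2Q; setting this equal to 46 gives Q = 67.5 and P = 113.5.
CS = ½·(181 − 113.5)·67.5 = 2278.125; PS = (113.5 − 46)·67.5 = 4556.25; TS = 6834.375.

Competition: TS = 9112.5; Monopoly: TS = 6834.375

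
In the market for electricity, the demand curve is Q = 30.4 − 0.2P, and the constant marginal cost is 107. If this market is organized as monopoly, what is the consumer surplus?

CS = 50.625

Inverting demand: P = 152 − 5Q.
The monopolist equates marginal revenue to marginal cost: 152 − 10Q = 107, so Q = 4.5. From demand, P = 129.5.
CS = ½·(152 − 129.5)·4.5 = 50.625.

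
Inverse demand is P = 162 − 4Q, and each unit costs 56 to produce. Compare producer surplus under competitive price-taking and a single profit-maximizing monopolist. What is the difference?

PS rises by 702.25

Perfect competition: P = MC = 56, so 162 − 4Q = 56 and Q = 26.5.
PS = (56 − 56)·26.5 = 0.
A monopolist chooses Q where MR = MC. MR = 162 − 8Q; setting this equal to 56 gives Q = 13.25 and P = 109.
PS = (109 − 56)·13.25 = 702.25.
Change in producer surplus: 702.25 − 0 = 702.25.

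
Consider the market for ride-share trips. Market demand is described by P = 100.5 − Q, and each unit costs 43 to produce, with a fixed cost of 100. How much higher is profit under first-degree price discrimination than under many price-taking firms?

Under competition P = MC = 43, so Q = (100.5 − 43)/1 = 57.5.
Profit = (43 − 43)·57.5 − 100 = −100.
Under first-degree price discrimination the firm charges each unit its demand price and produces up to where P = MC, i.e. Q = 57.5. Consumer surplus is zero; producer surplus equals total surplus.
PS equals the full surplus area, 1653.125. Profit = 1653.125 − 100 = 1553.125.
Change in profit: 1553.125 − −100 = 1653.125.

π rises by 1653.125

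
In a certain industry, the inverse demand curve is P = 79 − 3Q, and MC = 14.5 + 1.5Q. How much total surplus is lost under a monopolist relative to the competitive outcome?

DWL = 73.96

Competitive equilibrium sets price equal to marginal cost: 79 − 3Q = 14.5 + 1.5Q, so Q = 43/3 and P = 36.
Monopoly sets MR = MC: 79 − 6Q = 14.5 + 1.5Q ⇒ Q = 8.6, P = 79 − 3·8.6 = 53.2.
CS = ½·(79 − 36)·43/3 = 1849/6; PS = (36·43/3 − 14.5·43/3 − ½·1.5·(43/3)²) = 1849/12; TS = 462.25.
CS = ½·(79 − 53.2)·8.6 = 110.94; PS = (53.2·8.6 − 14.5·8.6 − ½·1.5·8.6²) = 277.35; TS = 388.29.
DWL = 462.25 − 388.29 = 73.96.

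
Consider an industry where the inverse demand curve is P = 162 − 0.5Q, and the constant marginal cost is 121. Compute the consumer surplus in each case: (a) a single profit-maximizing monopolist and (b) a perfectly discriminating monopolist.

Monopoly sets MR = MC: 162 − Q = 121 ⇒ Q = 41, P = 162 − 0.5·41 = 141.5.
CS = ½·(162 − 141.5)·41 = 420.25.
A perfectly discriminating monopolist sells every unit with P(Q) ≥ MC(Q), so output equals the competitive quantity Q = 82. Each buyer pays their reservation price, so CS = 0 and the firm captures all surplus.
CS = 0.

Monopoly: CS = 420.25; Perfect PD: CS = 0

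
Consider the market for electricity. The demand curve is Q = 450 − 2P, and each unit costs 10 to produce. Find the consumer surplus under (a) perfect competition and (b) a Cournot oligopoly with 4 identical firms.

Inverting demand: P = 225 − 0.5Q.
Perfect competition: P = MC = 10, so 225 − 0.5Q = 10 and Q = 430.
CS = ½·(225 − 10)·430 = 46225.
Cournot with 4 identical firms: the symmetric best-response condition is 225 − 2.5q = 10. Each firm produces q = 86, total output Q = 344, price P = 53.
CS = ½·(225 − 53)·344 = 29584.

Competition: CS = 46225; Cournot: CS = 29584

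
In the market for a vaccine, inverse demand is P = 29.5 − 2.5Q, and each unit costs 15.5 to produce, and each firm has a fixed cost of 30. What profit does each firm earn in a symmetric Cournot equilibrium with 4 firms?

π_i = −26.864

In a 4-firm Cournot equilibrium, symmetry and the first-order condition give q = (29.5 − 15.5)/(12.5) = 1.12. So Q = 4.48 and P = 18.3.
Each firm's profit = (18.3 − 15.5)·1.12 − 30 = −26.864.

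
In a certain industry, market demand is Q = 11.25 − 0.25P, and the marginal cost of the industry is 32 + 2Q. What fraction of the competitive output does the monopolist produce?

Inverting demand: P = 45 − 4Q.
A monopolist chooses Q where MR = MC. MR = 45 − 8Q; setting this equal to 32 + 2Q gives Q = 1.3 and P = 39.8.
Competitive equilibrium sets price equal to marginal cost: 45 − 4Q = 32 + 2Q, so Q = 13/6 and P = 109/3.
Ratio Q_m/Q_c = 1.3/(13/6) = 0.6.

Q_m/Q_c = 0.6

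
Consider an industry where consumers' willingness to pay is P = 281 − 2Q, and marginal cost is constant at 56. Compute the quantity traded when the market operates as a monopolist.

Q = 56.25

Monopoly sets MR = MC: 281 − 4Q = 56 ⇒ Q = 56.25, P = 281 − 2·56.25 = 168.5.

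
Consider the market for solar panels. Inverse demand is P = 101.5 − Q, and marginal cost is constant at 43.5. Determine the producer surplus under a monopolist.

The monopolist equates marginal revenue to marginal cost: 101.5 − 2Q = 43.5, so Q = 29. From demand, P = 72.5.
PS = (72.5 − 43.5)·29 = 841.

PS = 841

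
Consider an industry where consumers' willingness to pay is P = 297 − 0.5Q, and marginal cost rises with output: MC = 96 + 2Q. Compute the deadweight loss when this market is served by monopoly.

DWL = 224.45

Under competition P = MC: 297 − 0.5Q = 96 + 2Q ⇒ Q = 80.4, P = 256.8.
A monopolist chooses Q where MR = MC. MR = 297 − Q; setting this equal to 96 + 2Q gives Q = 67 and P = 263.5.
CS = ½·(297 − 256.8)·80.4 = 1616.04; PS = (256.8·80.4 − 96·80.4 − ½·2·80.4²) = 6464.16; TS = 8080.2.
CS = ½·(297 − 263.5)·67 = 1122.25; PS = (263.5·67 − 96·67 − ½·2·67²) = 6733.5; TS = 7855.75.
DWL = 8080.2 − 7855.75 = 224.45.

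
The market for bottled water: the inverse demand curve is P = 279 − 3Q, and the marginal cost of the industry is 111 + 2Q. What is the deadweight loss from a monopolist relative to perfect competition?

Competitive equilibrium sets price equal to marginal cost: 279 − 3Q = 111 + 2Q, so Q = 33.6 and P = 178.2.
The monopolist equates marginal revenue to marginal cost: 279 − 6Q = 111 + 2Q, so Q = 21. From demand, P = 216.
CS = ½·(279 − 178.2)·33.6 = 1693.44; PS = (178.2·33.6 − 111·33.6 − ½·2·33.6²) = 1128.96; TS = 2822.4.
CS = ½·(279 − 216)·21 = 661.5; PS = (216·21 − 111·21 − ½·2·21²) = 1764; TS = 2425.5.
DWL = 2822.4 − 2425.5 = 396.9.

DWL = 396.9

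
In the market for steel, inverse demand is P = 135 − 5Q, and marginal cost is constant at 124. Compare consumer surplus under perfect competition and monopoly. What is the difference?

Competitive firms price at marginal cost: P = 124, giving Q = 2.2.
CS = ½·(135 − 124)·2.2 = 12.1.
A monopolist chooses Q where MR = MC. MR = 135 − 10Q; setting this equal to 124 gives Q = 1.1 and P = 129.5.
CS = ½·(135 − 129.5)·1.1 = 3.025.
Change in consumer surplus: 3.025 − 12.1 = −9.075.

CS falls by 9.075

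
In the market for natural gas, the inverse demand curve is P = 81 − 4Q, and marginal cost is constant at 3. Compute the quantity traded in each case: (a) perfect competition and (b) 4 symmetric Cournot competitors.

Competition: Q = 19.5; Cournot: Q = 15.6

Perfect competition: P = MC = 3, so 81 − 4Q = 3 and Q = 19.5.
Cournot with 4 identical firms: the symmetric best-response condition is 81 − 20q = 3. Each firm produces q = 3.9, total output Q = 15.6, price P = 18.6.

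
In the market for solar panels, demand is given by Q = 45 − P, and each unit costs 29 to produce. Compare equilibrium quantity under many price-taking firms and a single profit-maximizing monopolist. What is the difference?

Inverting demand: P = 45 − Q.
Under competition P = MC = 29, so Q = (45 − 29)/1 = 16.
The monopolist equates marginal revenue to marginal cost: 45 − 2Q = 29, so Q = 8. From demand, P = 37.
Change in equilibrium quantity: 8 − 16 = −8.

Q falls by 8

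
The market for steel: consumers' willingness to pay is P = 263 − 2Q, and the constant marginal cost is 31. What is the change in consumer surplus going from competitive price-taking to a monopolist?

Consumer surplus falls by 10092

Under competition P = MC = 31, so Q = (263 − 31)/2 = 116.
CS = ½·(263 − 31)·116 = 13456.
A monopolist chooses Q where MR = MC. MR = 263 − 4Q; setting this equal to 31 gives Q = 58 and P = 147.
CS = ½·(263 − 147)·58 = 3364.
Change in consumer surplus: 3364 − 13456 = −10092.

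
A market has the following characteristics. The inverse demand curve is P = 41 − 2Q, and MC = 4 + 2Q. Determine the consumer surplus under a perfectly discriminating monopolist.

CS = 0

A perfectly discriminating monopolist sells every unit with P(Q) ≥ MC(Q), so output equals the competitive quantity Q = 9.25. Each buyer pays their reservation price, so CS = 0 and the firm captures all surplus.
CS = 0.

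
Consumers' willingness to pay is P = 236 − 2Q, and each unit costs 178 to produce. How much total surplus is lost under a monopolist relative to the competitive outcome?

Under competition P = MC = 178, so Q = (236 − 178)/2 = 29.
The monopolist equates marginal revenue to marginal cost: 236 − 4Q = 178, so Q = 14.5. From demand, P = 207.
DWL is the triangle between Q = 14.5 and Q = 29: ½·(29 − 14.5)·(207 − 178) = 210.25.

DWL = 210.25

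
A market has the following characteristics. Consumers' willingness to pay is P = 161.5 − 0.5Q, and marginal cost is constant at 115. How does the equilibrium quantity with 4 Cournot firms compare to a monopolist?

Cournot with 4 identical firms: the symmetric best-response condition is 161.5 − 2.5q = 115. Each firm produces q = 18.6, total output Q = 74.4, price P = 124.3.
The monopolist equates marginal revenue to marginal cost: 161.5 − Q = 115, so Q = 46.5. From demand, P = 138.25.

Cournot: Q = 74.4; Monopoly: Q = 46.5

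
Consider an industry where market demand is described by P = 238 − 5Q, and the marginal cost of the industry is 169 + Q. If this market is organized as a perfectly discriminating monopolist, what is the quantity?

Q = 11.5

With perfect price discrimination, output is the efficient level Q = 11.5 (where demand meets MC), but every buyer pays their willingness to pay: CS = 0 and PS = total surplus.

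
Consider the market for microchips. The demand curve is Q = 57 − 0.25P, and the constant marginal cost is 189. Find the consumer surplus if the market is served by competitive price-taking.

Inverting demand: P = 228 − 4Q.
Under competition P = MC = 189, so Q = (228 − 189)/4 = 9.75.
CS = ½·(228 − 189)·9.75 = 190.125.

CS = 190.125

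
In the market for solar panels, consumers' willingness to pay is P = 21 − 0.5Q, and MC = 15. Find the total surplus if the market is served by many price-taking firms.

Under competition P = MC = 15, so Q = (21 − 15)/0.5 = 12.
CS = ½·(21 − 15)·12 = 36; PS = (15 − 15)·12 = 0; TS = 36.

TS = 36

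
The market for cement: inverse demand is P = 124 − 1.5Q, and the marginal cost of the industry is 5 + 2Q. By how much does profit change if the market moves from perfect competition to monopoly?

π rises by 260.1

Under competition P = MC: 124 − 1.5Q = 5 + 2Q ⇒ Q = 34, P = 73.
Profit = 73·34 − (5·34 + ½·2·34²) = 1156.
Monopoly sets MR = MC: 124 − 3Q = 5 + 2Q ⇒ Q = 23.8, P = 124 − 1.5·23.8 = 88.3.
Profit = 88.3·23.8 − (5·23.8 + ½·2·23.8²) = 1416.1.
Change in profit: 1416.1 − 1156 = 260.1.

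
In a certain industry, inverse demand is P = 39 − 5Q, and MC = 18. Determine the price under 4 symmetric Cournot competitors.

In a 4-firm Cournot equilibrium, symmetry and the first-order condition give q = (39 − 18)/(25) = 0.84. So Q = 3.36 and P = 22.2.

P = 22.2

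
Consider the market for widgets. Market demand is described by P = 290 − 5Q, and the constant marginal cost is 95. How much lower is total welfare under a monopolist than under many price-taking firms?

TS falls by 950.625

Competitive firms price at marginal cost: P = 95, giving Q = 39.
CS = ½·(290 − 95)·39 = 3802.5; PS = (95 − 95)·39 = 0; TS = 3802.5.
The monopolist equates marginal revenue to marginal cost: 290 − 10Q = 95, so Q = 19.5. From demand, P = 192.5.
CS = ½·(290 − 192.5)·19.5 = 950.625; PS = (192.5 − 95)·19.5 = 1901.25; TS = 2851.875.
Change in total welfare: 2851.875 − 3802.5 = −950.625.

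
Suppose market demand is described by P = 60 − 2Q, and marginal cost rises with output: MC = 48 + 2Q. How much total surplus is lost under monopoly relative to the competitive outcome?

DWL = 2

Competitive equilibrium sets price equal to marginal cost: 60 − 2Q = 48 + 2Q, so Q = 3 and P = 54.
The monopolist equates marginal revenue to marginal cost: 60 − 4Q = 48 + 2Q, so Q = 2. From demand, P = 56.
CS = ½·(60 − 54)·3 = 9; PS = (54·3 − 48·3 − ½·2·3²) = 9; TS = 18.
CS = ½·(60 − 56)·2 = 4; PS = (56·2 − 48·2 − ½·2·2²) = 12; TS = 16.
DWL = 18 − 16 = 2.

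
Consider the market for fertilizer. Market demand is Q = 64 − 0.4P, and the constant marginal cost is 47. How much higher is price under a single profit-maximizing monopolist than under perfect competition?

Inverting demand: P = 160 − 2.5Q.
Under competition P = MC = 47, so Q = (160 − 47)/2.5 = 45.2.
A monopolist chooses Q where MR = MC. MR = 160 − 5Q; setting this equal to 47 gives Q = 22.6 and P = 103.5.
Change in price: 103.5 − 47 = 56.5.

Price rises by 56.5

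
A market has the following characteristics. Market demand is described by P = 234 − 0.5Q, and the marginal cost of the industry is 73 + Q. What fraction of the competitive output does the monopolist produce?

A monopolist chooses Q where MR = MC. MR = 234 − Q; setting this equal to 73 + Q gives Q = 80.5 and P = 193.75.
Under competition P = MC: 234 − 0.5Q = 73 + Q ⇒ Q = 322/3, P = 541/3.
Ratio Q_m/Q_c = 80.5/(322/3) = 0.75.

Q_m/Q_c = 0.75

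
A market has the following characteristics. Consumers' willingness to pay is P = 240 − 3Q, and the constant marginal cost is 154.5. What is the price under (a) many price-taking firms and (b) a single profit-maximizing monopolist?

Competitive firms price at marginal cost: P = 154.5, giving Q = 28.5.
Monopoly sets MR = MC: 240 − 6Q = 154.5 ⇒ Q = 14.25, P = 240 − 3·14.25 = 197.25.

Competition: P = 154.5; Monopoly: P = 197.25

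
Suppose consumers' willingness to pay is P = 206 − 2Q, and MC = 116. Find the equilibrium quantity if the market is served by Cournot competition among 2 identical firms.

Cournot with 2 identical firms: the symmetric best-response condition is 206 − 6q = 116. Each firm produces q = 15, total output Q = 30, price P = 146.

Q = 30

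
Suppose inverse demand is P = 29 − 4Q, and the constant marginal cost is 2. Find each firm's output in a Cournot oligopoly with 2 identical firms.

q_i = 2.25

With 2 symmetric Cournot firms, each firm's FOC gives 29 − 12q = 2, so q = 2.25, Q = 2·2.25 = 4.5, and P = 11.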